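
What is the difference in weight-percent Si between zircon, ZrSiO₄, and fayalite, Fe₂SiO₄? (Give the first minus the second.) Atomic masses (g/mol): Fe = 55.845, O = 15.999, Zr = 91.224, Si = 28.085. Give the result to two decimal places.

1.54 percentage points

M(ZrSiO₄) = 183.305 g/mol, so wt% Si = 28.085/183.305 × 100 = 15.32%.
M(Fe₂SiO₄) = 203.771 g/mol, so wt% Si = 28.085/203.771 × 100 = 13.78%.
15.32 − 13.78 = 1.54 pp.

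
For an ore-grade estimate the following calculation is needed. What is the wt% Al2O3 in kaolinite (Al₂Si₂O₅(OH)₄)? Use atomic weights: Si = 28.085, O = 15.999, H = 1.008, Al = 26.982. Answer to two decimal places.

Formula mass = 258.157 g/mol.
2 Al → 1.0000 mol Al2O3 per formula unit; M(Al2O3) = 101.961, so Al2O3 mass = 101.961 g.
101.961/258.157 × 100 = 39.50 wt%.

39.50 wt%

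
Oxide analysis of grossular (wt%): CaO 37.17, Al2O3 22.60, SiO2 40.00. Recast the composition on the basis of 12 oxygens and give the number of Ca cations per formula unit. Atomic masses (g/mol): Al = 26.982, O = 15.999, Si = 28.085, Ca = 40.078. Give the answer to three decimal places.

CaO: 37.17/56.077 = 0.66284 mol → 0.66284 mol Ca, 0.66284 mol O.
Al2O3: 22.60/101.961 = 0.22165 mol → 0.44330 mol Al, 0.66495 mol O.
SiO2: 40.00/60.083 = 0.66575 mol → 0.66575 mol Si, 1.33150 mol O.
Total oxygen = 2.65929 mol. Normalization factor = 12/2.65929 = 4.51248.
Ca per 12 O = 0.66284 × 4.51248 = 2.991.

2.991 Ca apfu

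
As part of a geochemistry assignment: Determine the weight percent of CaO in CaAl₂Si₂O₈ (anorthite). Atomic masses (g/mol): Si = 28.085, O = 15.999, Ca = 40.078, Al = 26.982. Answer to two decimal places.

20.16 wt%

M(CaAl₂Si₂O₈) = 278.204 g/mol; M(CaO) = 56.077 g/mol.
Moles CaO per formula unit = 1 Ca ÷ 1 = 1.0000.
CaO fraction = (1.0000 × 56.077) / 278.204 = 56.077/278.204 = 0.2016.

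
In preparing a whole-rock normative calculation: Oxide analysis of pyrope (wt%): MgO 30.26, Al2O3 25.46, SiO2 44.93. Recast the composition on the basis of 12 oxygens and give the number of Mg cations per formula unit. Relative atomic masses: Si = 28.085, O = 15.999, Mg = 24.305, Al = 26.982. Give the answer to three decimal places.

30.26 wt% MgO ÷ 40.304 g/mol = 0.75079 mol, giving 0.75079 Mg and 0.75079 O.
25.46 wt% Al2O3 ÷ 101.961 g/mol = 0.24970 mol, giving 0.49940 Al and 0.74910 O.
44.93 wt% SiO2 ÷ 60.083 g/mol = 0.74780 mol, giving 0.74780 Si and 1.49560 O.
Oxygen sums to 2.99549; scaling by 12/2.99549 = 4.00602 puts the formula on 12 O.
Mg: 0.75079 × 4.00602 = 3.008 atoms per formula unit.

3.008 Mg apfu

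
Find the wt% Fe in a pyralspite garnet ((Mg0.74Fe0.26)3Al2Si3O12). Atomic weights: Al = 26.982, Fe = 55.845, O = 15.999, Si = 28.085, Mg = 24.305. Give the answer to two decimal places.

Molar mass of (Mg0.74Fe0.26)3Al2Si3O12: 2.22·24.305 + 0.78·55.845 + 2·26.982 + 3·28.085 + 12·15.999 = 427.723 g/mol.
Mass of Fe per formula unit: 0.78 × 55.845 = 43.559 g.
Weight fraction Fe = 43.559 / 427.723 = 0.1018.

10.18 wt%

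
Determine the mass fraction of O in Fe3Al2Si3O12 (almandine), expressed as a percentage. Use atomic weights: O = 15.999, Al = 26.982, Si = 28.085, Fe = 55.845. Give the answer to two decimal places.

Molar mass of Fe3Al2Si3O12: 3·55.845 + 2·26.982 + 3·28.085 + 12·15.999 = 497.742 g/mol.
Mass of O per formula unit: 12 × 15.999 = 191.988 g.
Weight fraction O = 191.988 / 497.742 = 0.3857.

38.57 mass %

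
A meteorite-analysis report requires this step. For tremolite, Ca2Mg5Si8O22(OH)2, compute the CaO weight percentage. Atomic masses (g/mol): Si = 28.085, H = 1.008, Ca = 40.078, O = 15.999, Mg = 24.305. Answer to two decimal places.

13.81 wt%

Molar mass of Ca2Mg5Si8O22(OH)2 = 2·40.078 + 5·24.305 + 8·28.085 + 24·15.999 + 2·1.008 = 812.353 g/mol.
Each formula unit contains 2 Ca, equivalent to 2/1 = 2.0000 mol CaO.
M(CaO) = 1×40.078 + 1×15.999 = 56.077 g/mol.
Mass of CaO per formula unit = 2.0000 × 56.077 = 112.154 g.
CaO wt% = 112.154 / 812.353 × 100 = 13.81%.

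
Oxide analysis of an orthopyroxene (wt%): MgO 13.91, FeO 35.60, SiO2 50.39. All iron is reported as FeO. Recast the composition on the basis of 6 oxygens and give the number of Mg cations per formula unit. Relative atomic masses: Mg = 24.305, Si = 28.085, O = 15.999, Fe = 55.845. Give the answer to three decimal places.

MgO: 13.91/40.304 = 0.34513 mol → 0.34513 mol Mg, 0.34513 mol O.
FeO: 35.60/71.844 = 0.49552 mol → 0.49552 mol Fe, 0.49552 mol O.
SiO2: 50.39/60.083 = 0.83867 mol → 0.83867 mol Si, 1.67734 mol O.
Total oxygen = 2.51799 mol. Normalization factor = 6/2.51799 = 2.38285.
Mg per 6 O = 0.34513 × 2.38285 = 0.822.

0.822 Mg apfu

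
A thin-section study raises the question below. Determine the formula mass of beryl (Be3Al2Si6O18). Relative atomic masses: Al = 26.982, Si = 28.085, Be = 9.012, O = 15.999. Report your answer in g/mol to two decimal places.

Be: 3 × 9.012 = 27.0360
Al: 2 × 26.982 = 53.9640
Si: 6 × 28.085 = 168.5100
O: 18 × 15.999 = 287.9820
Summing the contributions gives the formula mass.

537.49 g/mol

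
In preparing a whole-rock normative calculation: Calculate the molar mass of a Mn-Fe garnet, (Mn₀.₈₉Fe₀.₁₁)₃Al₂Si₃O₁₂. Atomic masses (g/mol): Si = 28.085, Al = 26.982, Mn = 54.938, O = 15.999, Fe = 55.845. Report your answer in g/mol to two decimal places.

The formula mass is the sum 2.67*54.938 + 0.33*55.845 + 2*26.982 + 3*28.085 + 12*15.999.

495.32 g/mol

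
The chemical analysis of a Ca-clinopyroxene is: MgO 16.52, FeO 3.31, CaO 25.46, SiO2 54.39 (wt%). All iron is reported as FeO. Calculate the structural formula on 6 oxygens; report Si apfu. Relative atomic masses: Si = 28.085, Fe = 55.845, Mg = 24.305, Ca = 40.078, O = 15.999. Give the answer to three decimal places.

MgO: 16.52/40.304 = 0.40988 mol → 0.40988 mol Mg, 0.40988 mol O.
FeO: 3.31/71.844 = 0.04607 mol → 0.04607 mol Fe, 0.04607 mol O.
CaO: 25.46/56.077 = 0.45402 mol → 0.45402 mol Ca, 0.45402 mol O.
SiO2: 54.39/60.083 = 0.90525 mol → 0.90525 mol Si, 1.81050 mol O.
Total oxygen = 2.72047 mol. Normalization factor = 6/2.72047 = 2.20550.
Si per 6 O = 0.90525 × 2.20550 = 1.997.

1.997 Si apfu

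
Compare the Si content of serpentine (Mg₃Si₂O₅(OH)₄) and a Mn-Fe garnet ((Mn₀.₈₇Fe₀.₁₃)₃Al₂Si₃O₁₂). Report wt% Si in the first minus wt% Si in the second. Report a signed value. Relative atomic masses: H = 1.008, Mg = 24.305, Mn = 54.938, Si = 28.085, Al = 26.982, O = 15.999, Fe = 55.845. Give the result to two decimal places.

3.26 percentage points

M(Mg₃Si₂O₅(OH)₄) = 277.108 g/mol, so wt% Si = 56.170/277.108 × 100 = 20.27%.
M((Mn₀.₈₇Fe₀.₁₃)₃Al₂Si₃O₁₂) = 495.375 g/mol, so wt% Si = 84.255/495.375 × 100 = 17.01%.
20.27 − 17.01 = 3.26 pp.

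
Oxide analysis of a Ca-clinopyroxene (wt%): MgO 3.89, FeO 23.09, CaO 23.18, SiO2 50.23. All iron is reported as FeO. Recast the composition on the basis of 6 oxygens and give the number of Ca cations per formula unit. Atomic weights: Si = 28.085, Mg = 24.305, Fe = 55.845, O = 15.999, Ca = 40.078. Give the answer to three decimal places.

MgO: 3.89/40.304 = 0.09652 mol → 0.09652 mol Mg, 0.09652 mol O.
FeO: 23.09/71.844 = 0.32139 mol → 0.32139 mol Fe, 0.32139 mol O.
CaO: 23.18/56.077 = 0.41336 mol → 0.41336 mol Ca, 0.41336 mol O.
SiO2: 50.23/60.083 = 0.83601 mol → 0.83601 mol Si, 1.67202 mol O.
Total oxygen = 2.50329 mol. Normalization factor = 6/2.50329 = 2.39685.
Ca per 6 O = 0.41336 × 2.39685 = 0.991.

0.991 Ca apfu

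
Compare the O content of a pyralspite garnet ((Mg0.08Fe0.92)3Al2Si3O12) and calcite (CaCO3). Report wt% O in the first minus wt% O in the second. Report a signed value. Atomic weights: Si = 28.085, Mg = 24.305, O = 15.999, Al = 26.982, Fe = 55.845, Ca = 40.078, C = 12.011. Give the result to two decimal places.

First mineral: 191.988 g O in 490.172 g formula = 39.17 wt% O.
Second mineral: 47.997 g O in 100.086 g formula = 47.96 wt% O.
39.17% − 47.96% gives a difference of -8.79 percentage points.

-8.79 percentage points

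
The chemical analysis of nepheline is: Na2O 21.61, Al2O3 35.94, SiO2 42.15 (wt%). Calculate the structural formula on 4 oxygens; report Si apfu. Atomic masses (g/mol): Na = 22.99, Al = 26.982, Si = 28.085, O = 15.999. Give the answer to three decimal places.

Na2O: 21.61/61.979 = 0.34867 mol → 0.69734 mol Na, 0.34867 mol O.
Al2O3: 35.94/101.961 = 0.35249 mol → 0.70498 mol Al, 1.05747 mol O.
SiO2: 42.15/60.083 = 0.70153 mol → 0.70153 mol Si, 1.40306 mol O.
Total oxygen = 2.80920 mol. Normalization factor = 4/2.80920 = 1.42389.
Si per 4 O = 0.70153 × 1.42389 = 0.999.

0.999 Si apfu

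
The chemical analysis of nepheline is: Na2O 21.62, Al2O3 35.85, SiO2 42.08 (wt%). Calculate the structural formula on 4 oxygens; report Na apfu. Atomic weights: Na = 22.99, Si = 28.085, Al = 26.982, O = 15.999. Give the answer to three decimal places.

0.995 Na apfu

Na2O: 21.62/61.979 = 0.34883 mol → 0.69766 mol Na, 0.34883 mol O.
Al2O3: 35.85/101.961 = 0.35161 mol → 0.70322 mol Al, 1.05483 mol O.
SiO2: 42.08/60.083 = 0.70036 mol → 0.70036 mol Si, 1.40072 mol O.
Total oxygen = 2.80438 mol. Normalization factor = 4/2.80438 = 1.42634.
Na per 4 O = 0.69766 × 1.42634 = 0.995.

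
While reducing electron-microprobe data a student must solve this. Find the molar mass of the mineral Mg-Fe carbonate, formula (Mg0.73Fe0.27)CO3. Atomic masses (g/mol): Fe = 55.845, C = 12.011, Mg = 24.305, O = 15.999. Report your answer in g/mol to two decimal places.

The formula mass is the sum 0.73·24.305 + 0.27·55.845 + 1·12.011 + 3·15.999.

92.83 g/mol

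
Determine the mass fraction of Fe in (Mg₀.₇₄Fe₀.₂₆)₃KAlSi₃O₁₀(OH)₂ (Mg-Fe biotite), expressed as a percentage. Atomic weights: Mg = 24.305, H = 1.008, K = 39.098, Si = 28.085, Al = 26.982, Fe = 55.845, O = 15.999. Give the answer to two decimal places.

Formula mass = 2.22·24.305 + 0.78·55.845 + 1·39.098 + 1·26.982 + 3·28.085 + 12·15.999 + 2·1.008 = 441.855 g/mol, of which 43.559 g is Fe.
So Fe makes up 43.559/441.855 = 0.0986 of the mass, i.e. 9.86%.

9.86 wt%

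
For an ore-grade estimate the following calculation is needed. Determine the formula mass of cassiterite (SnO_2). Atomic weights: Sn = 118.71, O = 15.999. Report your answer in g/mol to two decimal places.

M = 1(118.71) + 2(15.999)

150.71 g/mol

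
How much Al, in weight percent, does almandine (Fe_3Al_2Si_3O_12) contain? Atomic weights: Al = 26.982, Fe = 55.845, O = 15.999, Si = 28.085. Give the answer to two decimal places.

Molar mass of Fe_3Al_2Si_3O_12: 3*55.845 + 2*26.982 + 3*28.085 + 12*15.999 = 497.742 g/mol.
Mass of Al per formula unit: 2 × 26.982 = 53.964 g.
Weight fraction Al = 53.964 / 497.742 = 0.1084.

10.84 weight percent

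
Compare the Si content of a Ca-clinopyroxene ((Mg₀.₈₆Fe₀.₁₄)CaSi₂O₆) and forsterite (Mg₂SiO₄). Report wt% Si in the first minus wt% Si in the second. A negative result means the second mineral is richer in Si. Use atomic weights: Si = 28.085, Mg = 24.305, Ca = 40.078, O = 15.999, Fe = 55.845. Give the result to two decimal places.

Si in (Mg₀.₈₆Fe₀.₁₄)CaSi₂O₆: molar mass 220.963 g/mol; 2×28.085 = 56.170 g → 25.42 wt%.
Si in Mg₂SiO₄: molar mass 140.691 g/mol; 1×28.085 = 28.085 g → 19.96 wt%.
Difference = 25.42 − 19.96 = 5.46 percentage points.

5.46 percentage points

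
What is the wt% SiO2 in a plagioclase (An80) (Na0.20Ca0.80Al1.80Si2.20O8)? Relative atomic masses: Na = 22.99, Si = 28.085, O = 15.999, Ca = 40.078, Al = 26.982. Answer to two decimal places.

Molar mass of Na0.20Ca0.80Al1.80Si2.20O8 = 0.20·22.99 + 0.80·40.078 + 1.80·26.982 + 2.20·28.085 + 8·15.999 = 275.007 g/mol.
Each formula unit contains 2.20 Si, equivalent to 2.20/1 = 2.2000 mol SiO2.
M(SiO2) = 1×28.085 + 2×15.999 = 60.083 g/mol.
Mass of SiO2 per formula unit = 2.2000 × 60.083 = 132.183 g.
SiO2 wt% = 132.183 / 275.007 × 100 = 48.07%.

48.07 wt%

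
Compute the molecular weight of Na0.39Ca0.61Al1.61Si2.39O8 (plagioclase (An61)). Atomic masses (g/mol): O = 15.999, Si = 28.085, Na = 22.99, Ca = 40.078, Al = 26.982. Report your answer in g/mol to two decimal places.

271.97 g/mol

M = 0.39×22.99 + 0.61×40.078 + 1.61×26.982 + 2.39×28.085 + 8×15.999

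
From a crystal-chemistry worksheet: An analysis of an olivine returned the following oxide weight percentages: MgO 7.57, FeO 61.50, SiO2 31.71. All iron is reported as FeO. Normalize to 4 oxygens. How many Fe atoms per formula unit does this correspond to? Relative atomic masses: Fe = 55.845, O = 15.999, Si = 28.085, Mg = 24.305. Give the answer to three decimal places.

MgO (M=40.304): mol = 0.18782; Mg = 0.18782, O = 0.18782.
FeO (M=71.844): mol = 0.85602; Fe = 0.85602, O = 0.85602.
SiO2 (M=60.083): mol = 0.52777; Si = 0.52777, O = 1.05554.
ΣO = 2.09938; factor = 4/ΣO = 1.90532.
Fe apfu = 0.85602 × 1.90532 = 1.631.

1.631 Fe apfu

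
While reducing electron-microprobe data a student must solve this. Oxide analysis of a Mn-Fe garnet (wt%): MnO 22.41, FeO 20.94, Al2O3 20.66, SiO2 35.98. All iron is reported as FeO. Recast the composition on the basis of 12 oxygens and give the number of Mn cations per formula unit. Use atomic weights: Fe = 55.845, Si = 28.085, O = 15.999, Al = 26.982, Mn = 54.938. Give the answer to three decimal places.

MnO: 22.41/70.937 = 0.31591 mol → 0.31591 mol Mn, 0.31591 mol O.
FeO: 20.94/71.844 = 0.29146 mol → 0.29146 mol Fe, 0.29146 mol O.
Al2O3: 20.66/101.961 = 0.20263 mol → 0.40526 mol Al, 0.60789 mol O.
SiO2: 35.98/60.083 = 0.59884 mol → 0.59884 mol Si, 1.19768 mol O.
Total oxygen = 2.41294 mol. Normalization factor = 12/2.41294 = 4.97319.
Mn per 12 O = 0.31591 × 4.97319 = 1.571.

1.571 Mn apfu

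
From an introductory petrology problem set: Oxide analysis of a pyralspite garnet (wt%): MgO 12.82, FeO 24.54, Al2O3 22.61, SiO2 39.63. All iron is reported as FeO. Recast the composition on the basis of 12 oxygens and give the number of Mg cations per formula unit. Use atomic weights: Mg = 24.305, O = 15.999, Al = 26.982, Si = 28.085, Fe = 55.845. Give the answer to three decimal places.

MgO: 12.82/40.304 = 0.31808 mol → 0.31808 mol Mg, 0.31808 mol O.
FeO: 24.54/71.844 = 0.34157 mol → 0.34157 mol Fe, 0.34157 mol O.
Al2O3: 22.61/101.961 = 0.22175 mol → 0.44350 mol Al, 0.66525 mol O.
SiO2: 39.63/60.083 = 0.65959 mol → 0.65959 mol Si, 1.31918 mol O.
Total oxygen = 2.64408 mol. Normalization factor = 12/2.64408 = 4.53844.
Mg per 12 O = 0.31808 × 4.53844 = 1.444.

1.444 Mg apfu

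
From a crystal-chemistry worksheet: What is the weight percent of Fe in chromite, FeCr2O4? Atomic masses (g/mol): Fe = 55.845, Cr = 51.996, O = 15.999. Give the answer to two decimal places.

Formula mass = 1*55.845 + 2*51.996 + 4*15.999 = 223.833 g/mol, of which 55.845 g is Fe.
So Fe makes up 55.845/223.833 = 0.2495 of the mass, i.e. 24.95%.

24.95 weight percent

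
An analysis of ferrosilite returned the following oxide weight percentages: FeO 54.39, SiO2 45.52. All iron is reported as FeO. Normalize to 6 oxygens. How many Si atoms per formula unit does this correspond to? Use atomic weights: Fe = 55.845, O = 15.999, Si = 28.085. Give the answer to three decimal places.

2.000 Si apfu

FeO (M=71.844): mol = 0.75706; Fe = 0.75706, O = 0.75706.
SiO2 (M=60.083): mol = 0.75762; Si = 0.75762, O = 1.51524.
ΣO = 2.27230; factor = 6/ΣO = 2.64050.
Si apfu = 0.75762 × 2.64050 = 2.000.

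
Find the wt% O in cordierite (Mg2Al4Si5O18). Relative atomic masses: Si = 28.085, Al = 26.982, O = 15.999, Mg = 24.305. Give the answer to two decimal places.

Formula mass = 2·24.305 + 4·26.982 + 5·28.085 + 18·15.999 = 584.945 g/mol, of which 287.982 g is O.
So O makes up 287.982/584.945 = 0.4923 of the mass, i.e. 49.23%.

49.23 mass %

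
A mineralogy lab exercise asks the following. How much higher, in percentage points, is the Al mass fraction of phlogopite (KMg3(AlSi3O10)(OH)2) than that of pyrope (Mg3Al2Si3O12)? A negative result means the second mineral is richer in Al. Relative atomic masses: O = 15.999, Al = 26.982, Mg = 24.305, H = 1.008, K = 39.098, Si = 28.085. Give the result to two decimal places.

First mineral: 26.982 g Al in 417.254 g formula = 6.47 wt% Al.
Second mineral: 53.964 g Al in 403.122 g formula = 13.39 wt% Al.
6.47% − 13.39% gives a difference of -6.92 percentage points.

-6.92 percentage points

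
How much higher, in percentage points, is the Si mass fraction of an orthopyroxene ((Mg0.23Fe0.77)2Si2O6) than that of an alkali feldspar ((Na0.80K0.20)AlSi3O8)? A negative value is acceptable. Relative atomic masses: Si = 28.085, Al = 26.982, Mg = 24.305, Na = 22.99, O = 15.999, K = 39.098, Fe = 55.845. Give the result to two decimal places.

-9.21 percentage points

First mineral: 56.170 g Si in 249.346 g formula = 22.53 wt% Si.
Second mineral: 84.255 g Si in 265.441 g formula = 31.74 wt% Si.
22.53% − 31.74% gives a difference of -9.21 percentage points.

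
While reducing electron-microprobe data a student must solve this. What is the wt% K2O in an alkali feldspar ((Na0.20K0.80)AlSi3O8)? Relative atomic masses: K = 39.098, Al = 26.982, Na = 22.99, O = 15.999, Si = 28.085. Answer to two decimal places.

Molar mass of (Na0.20K0.80)AlSi3O8 = 0.20×22.99 + 0.80×39.098 + 1×26.982 + 3×28.085 + 8×15.999 = 275.105 g/mol.
Each formula unit contains 0.80 K, equivalent to 0.80/2 = 0.4000 mol K2O.
M(K2O) = 2×39.098 + 1×15.999 = 94.195 g/mol.
Mass of K2O per formula unit = 0.4000 × 94.195 = 37.678 g.
K2O wt% = 37.678 / 275.105 × 100 = 13.70%.

13.70 wt%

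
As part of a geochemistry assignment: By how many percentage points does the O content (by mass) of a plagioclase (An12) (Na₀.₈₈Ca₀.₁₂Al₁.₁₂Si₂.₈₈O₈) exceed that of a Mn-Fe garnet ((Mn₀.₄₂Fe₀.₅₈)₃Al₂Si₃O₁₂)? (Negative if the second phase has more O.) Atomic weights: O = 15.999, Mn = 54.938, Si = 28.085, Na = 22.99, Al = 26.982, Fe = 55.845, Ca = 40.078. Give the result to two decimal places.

First mineral: 127.992 g O in 264.137 g formula = 48.46 wt% O.
Second mineral: 191.988 g O in 496.599 g formula = 38.66 wt% O.
48.46% − 38.66% gives a difference of 9.80 percentage points.

9.80 percentage points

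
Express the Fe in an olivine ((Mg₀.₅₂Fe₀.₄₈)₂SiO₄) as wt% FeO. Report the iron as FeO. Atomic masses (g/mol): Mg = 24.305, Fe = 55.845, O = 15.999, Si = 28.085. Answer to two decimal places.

40.34 wt%

Formula mass = 170.969 g/mol.
0.96 Fe → 0.9600 mol FeO per formula unit; M(FeO) = 71.844, so FeO mass = 68.970 g.
68.970/170.969 × 100 = 40.34 wt%.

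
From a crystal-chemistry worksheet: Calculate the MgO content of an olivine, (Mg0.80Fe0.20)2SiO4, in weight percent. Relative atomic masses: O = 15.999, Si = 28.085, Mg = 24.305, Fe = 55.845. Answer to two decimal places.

42.06 wt%

M((Mg0.80Fe0.20)2SiO4) = 153.307 g/mol; M(MgO) = 40.304 g/mol.
Moles MgO per formula unit = 1.60 Mg ÷ 1 = 1.6000.
MgO fraction = (1.6000 × 40.304) / 153.307 = 64.486/153.307 = 0.4206.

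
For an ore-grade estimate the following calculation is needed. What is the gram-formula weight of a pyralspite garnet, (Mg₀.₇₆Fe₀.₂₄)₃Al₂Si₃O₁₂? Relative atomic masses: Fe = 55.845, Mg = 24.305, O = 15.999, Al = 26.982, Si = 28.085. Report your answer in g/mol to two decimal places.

425.83 g/mol

The formula mass is the sum 2.28×24.305 + 0.72×55.845 + 2×26.982 + 3×28.085 + 12×15.999.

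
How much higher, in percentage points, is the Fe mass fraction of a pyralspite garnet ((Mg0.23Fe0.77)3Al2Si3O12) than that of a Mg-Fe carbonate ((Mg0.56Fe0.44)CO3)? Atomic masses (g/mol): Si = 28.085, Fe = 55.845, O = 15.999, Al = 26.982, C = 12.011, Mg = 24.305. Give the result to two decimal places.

2.08 percentage points

First mineral: 129.002 g Fe in 475.979 g formula = 27.10 wt% Fe.
Second mineral: 24.572 g Fe in 98.191 g formula = 25.02 wt% Fe.
27.10% − 25.02% gives a difference of 2.08 percentage points.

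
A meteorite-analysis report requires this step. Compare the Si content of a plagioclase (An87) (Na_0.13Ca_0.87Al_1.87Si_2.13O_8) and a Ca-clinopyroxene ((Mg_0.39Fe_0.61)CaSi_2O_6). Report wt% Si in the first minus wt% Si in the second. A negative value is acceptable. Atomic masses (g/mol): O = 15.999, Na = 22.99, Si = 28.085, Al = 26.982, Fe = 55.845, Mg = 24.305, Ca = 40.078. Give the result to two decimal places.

Si in Na_0.13Ca_0.87Al_1.87Si_2.13O_8: molar mass 276.126 g/mol; 2.13×28.085 = 59.821 g → 21.66 wt%.
Si in (Mg_0.39Fe_0.61)CaSi_2O_6: molar mass 235.786 g/mol; 2×28.085 = 56.170 g → 23.82 wt%.
Difference = 21.66 − 23.82 = -2.16 percentage points.

-2.16 percentage points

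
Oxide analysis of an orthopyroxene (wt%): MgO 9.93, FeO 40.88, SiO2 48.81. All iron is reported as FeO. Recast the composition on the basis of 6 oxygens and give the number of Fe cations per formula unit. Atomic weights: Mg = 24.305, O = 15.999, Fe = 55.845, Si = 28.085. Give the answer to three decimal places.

9.93 wt% MgO ÷ 40.304 g/mol = 0.24638 mol, giving 0.24638 Mg and 0.24638 O.
40.88 wt% FeO ÷ 71.844 g/mol = 0.56901 mol, giving 0.56901 Fe and 0.56901 O.
48.81 wt% SiO2 ÷ 60.083 g/mol = 0.81238 mol, giving 0.81238 Si and 1.62476 O.
Oxygen sums to 2.44015; scaling by 6/2.44015 = 2.45887 puts the formula on 6 O.
Fe: 0.56901 × 2.45887 = 1.399 atoms per formula unit.

1.399 Fe apfu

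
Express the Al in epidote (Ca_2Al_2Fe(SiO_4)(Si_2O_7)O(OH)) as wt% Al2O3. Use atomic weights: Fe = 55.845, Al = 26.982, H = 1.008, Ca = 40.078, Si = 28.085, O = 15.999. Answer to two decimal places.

21.10 wt%

Formula mass = 483.215 g/mol.
2 Al → 1.0000 mol Al2O3 per formula unit; M(Al2O3) = 101.961, so Al2O3 mass = 101.961 g.
101.961/483.215 × 100 = 21.10 wt%.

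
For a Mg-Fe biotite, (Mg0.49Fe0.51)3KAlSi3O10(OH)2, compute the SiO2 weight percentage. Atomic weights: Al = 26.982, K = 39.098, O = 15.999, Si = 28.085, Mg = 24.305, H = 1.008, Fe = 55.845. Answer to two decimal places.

38.72 wt%

Formula mass = 465.510 g/mol.
3 Si → 3.0000 mol SiO2 per formula unit; M(SiO2) = 60.083, so SiO2 mass = 180.249 g.
180.249/465.510 × 100 = 38.72 wt%.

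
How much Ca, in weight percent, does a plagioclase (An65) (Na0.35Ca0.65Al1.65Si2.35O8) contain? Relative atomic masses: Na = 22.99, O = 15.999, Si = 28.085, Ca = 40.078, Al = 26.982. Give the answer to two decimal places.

Formula mass = 0.35·22.99 + 0.65·40.078 + 1.65·26.982 + 2.35·28.085 + 8·15.999 = 272.609 g/mol, of which 26.051 g is Ca.
So Ca makes up 26.051/272.609 = 0.0956 of the mass, i.e. 9.56%.

9.56 weight percent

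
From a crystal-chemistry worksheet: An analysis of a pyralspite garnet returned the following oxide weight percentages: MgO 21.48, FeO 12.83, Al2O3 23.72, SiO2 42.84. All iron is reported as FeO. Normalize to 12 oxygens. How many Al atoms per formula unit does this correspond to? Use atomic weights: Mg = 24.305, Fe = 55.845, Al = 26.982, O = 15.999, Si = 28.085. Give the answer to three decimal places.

MgO (M=40.304): mol = 0.53295; Mg = 0.53295, O = 0.53295.
FeO (M=71.844): mol = 0.17858; Fe = 0.17858, O = 0.17858.
Al2O3 (M=101.961): mol = 0.23264; Al = 0.46528, O = 0.69792.
SiO2 (M=60.083): mol = 0.71301; Si = 0.71301, O = 1.42602.
ΣO = 2.83547; factor = 12/ΣO = 4.23210.
Al apfu = 0.46528 × 4.23210 = 1.969.

1.969 Al apfu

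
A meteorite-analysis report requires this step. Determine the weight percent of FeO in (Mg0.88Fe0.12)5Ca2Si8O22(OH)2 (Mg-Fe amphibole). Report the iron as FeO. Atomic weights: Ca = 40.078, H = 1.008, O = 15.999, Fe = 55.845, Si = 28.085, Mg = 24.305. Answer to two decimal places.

Molar mass of (Mg0.88Fe0.12)5Ca2Si8O22(OH)2 = 4.40*24.305 + 0.60*55.845 + 2*40.078 + 8*28.085 + 24*15.999 + 2*1.008 = 831.277 g/mol.
Each formula unit contains 0.60 Fe, equivalent to 0.60/1 = 0.6000 mol FeO.
M(FeO) = 1×55.845 + 1×15.999 = 71.844 g/mol.
Mass of FeO per formula unit = 0.6000 × 71.844 = 43.106 g.
FeO wt% = 43.106 / 831.277 × 100 = 5.19%.

5.19 wt%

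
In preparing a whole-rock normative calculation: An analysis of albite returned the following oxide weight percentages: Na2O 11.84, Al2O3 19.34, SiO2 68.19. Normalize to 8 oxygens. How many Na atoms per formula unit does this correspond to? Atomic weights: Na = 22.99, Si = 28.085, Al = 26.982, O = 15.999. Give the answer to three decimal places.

1.009 Na apfu

Na2O (M=61.979): mol = 0.19103; Na = 0.38206, O = 0.19103.
Al2O3 (M=101.961): mol = 0.18968; Al = 0.37936, O = 0.56904.
SiO2 (M=60.083): mol = 1.13493; Si = 1.13493, O = 2.26986.
ΣO = 3.02993; factor = 8/ΣO = 2.64033.
Na apfu = 0.38206 × 2.64033 = 1.009.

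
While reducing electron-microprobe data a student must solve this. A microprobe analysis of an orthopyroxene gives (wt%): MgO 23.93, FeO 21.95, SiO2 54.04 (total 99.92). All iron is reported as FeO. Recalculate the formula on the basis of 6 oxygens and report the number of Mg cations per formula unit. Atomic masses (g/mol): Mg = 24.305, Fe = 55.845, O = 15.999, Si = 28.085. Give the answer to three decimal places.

23.93 wt% MgO ÷ 40.304 g/mol = 0.59374 mol, giving 0.59374 Mg and 0.59374 O.
21.95 wt% FeO ÷ 71.844 g/mol = 0.30552 mol, giving 0.30552 Fe and 0.30552 O.
54.04 wt% SiO2 ÷ 60.083 g/mol = 0.89942 mol, giving 0.89942 Si and 1.79884 O.
Oxygen sums to 2.69810; scaling by 6/2.69810 = 2.22379 puts the formula on 6 O.
Mg: 0.59374 × 2.22379 = 1.320 atoms per formula unit.

1.320 Mg apfu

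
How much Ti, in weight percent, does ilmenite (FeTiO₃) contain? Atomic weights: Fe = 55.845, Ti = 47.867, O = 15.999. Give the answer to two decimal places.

31.55 weight percent

M(FeTiO₃) = 151.709 g/mol.
Ti contributes 1 × 47.867 = 47.867 g per mole.
47.867/151.709 = 0.3155 → 31.55%.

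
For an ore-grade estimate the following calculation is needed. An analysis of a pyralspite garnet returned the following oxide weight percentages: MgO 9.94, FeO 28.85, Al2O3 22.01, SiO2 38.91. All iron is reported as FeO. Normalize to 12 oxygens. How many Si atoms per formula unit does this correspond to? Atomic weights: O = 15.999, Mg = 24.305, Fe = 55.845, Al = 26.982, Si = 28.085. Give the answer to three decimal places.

2.999 Si apfu

MgO (M=40.304): mol = 0.24663; Mg = 0.24663, O = 0.24663.
FeO (M=71.844): mol = 0.40156; Fe = 0.40156, O = 0.40156.
Al2O3 (M=101.961): mol = 0.21587; Al = 0.43174, O = 0.64761.
SiO2 (M=60.083): mol = 0.64760; Si = 0.64760, O = 1.29520.
ΣO = 2.59100; factor = 12/ΣO = 4.63142.
Si apfu = 0.64760 × 4.63142 = 2.999.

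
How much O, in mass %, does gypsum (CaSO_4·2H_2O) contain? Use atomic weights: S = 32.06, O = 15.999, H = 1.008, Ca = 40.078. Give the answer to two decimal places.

55.76 mass %

M(CaSO_4·2H_2O) = 172.164 g/mol.
O contributes 6 × 15.999 = 95.994 g per mole.
95.994/172.164 = 0.5576 → 55.76%.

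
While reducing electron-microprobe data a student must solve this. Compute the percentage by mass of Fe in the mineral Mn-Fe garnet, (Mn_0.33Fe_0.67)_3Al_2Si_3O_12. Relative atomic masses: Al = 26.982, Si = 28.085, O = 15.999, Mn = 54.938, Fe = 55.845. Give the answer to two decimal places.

22.59 mass %

Molar mass of (Mn_0.33Fe_0.67)_3Al_2Si_3O_12: 0.99×54.938 + 2.01×55.845 + 2×26.982 + 3×28.085 + 12×15.999 = 496.844 g/mol.
Mass of Fe per formula unit: 2.01 × 55.845 = 112.248 g.
Weight fraction Fe = 112.248 / 496.844 = 0.2259.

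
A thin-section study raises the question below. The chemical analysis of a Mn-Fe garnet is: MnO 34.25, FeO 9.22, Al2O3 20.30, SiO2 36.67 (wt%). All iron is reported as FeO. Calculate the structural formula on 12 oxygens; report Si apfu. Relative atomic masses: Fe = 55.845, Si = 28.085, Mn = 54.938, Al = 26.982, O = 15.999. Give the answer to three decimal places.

34.25 wt% MnO ÷ 70.937 g/mol = 0.48282 mol, giving 0.48282 Mn and 0.48282 O.
9.22 wt% FeO ÷ 71.844 g/mol = 0.12833 mol, giving 0.12833 Fe and 0.12833 O.
20.30 wt% Al2O3 ÷ 101.961 g/mol = 0.19910 mol, giving 0.39820 Al and 0.59730 O.
36.67 wt% SiO2 ÷ 60.083 g/mol = 0.61032 mol, giving 0.61032 Si and 1.22064 O.
Oxygen sums to 2.42909; scaling by 12/2.42909 = 4.94012 puts the formula on 12 O.
Si: 0.61032 × 4.94012 = 3.015 atoms per formula unit.

3.015 Si apfu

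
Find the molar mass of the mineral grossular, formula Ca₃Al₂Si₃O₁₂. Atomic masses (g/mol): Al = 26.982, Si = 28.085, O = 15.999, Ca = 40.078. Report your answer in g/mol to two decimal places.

450.44 g/mol

M = 3*40.078 + 2*26.982 + 3*28.085 + 12*15.999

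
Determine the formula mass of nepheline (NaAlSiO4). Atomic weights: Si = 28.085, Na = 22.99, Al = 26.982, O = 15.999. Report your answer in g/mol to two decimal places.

The formula mass is the sum 1·22.99 + 1·26.982 + 1·28.085 + 4·15.999.

142.05 g/mol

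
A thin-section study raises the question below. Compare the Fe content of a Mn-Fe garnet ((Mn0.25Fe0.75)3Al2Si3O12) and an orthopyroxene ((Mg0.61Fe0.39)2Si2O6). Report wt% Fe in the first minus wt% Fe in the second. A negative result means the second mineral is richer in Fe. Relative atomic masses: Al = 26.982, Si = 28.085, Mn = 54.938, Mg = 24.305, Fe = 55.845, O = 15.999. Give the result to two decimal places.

5.95 percentage points

M((Mn0.25Fe0.75)3Al2Si3O12) = 497.062 g/mol, so wt% Fe = 125.651/497.062 × 100 = 25.28%.
M((Mg0.61Fe0.39)2Si2O6) = 225.375 g/mol, so wt% Fe = 43.559/225.375 × 100 = 19.33%.
25.28 − 19.33 = 5.95 pp.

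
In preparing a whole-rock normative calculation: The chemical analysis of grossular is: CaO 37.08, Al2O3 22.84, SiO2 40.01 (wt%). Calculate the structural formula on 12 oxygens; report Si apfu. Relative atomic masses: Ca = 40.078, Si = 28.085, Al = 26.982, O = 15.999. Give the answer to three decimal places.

2.998 Si apfu

37.08 wt% CaO ÷ 56.077 g/mol = 0.66123 mol, giving 0.66123 Ca and 0.66123 O.
22.84 wt% Al2O3 ÷ 101.961 g/mol = 0.22401 mol, giving 0.44802 Al and 0.67203 O.
40.01 wt% SiO2 ÷ 60.083 g/mol = 0.66591 mol, giving 0.66591 Si and 1.33182 O.
Oxygen sums to 2.66508; scaling by 12/2.66508 = 4.50268 puts the formula on 12 O.
Si: 0.66591 × 4.50268 = 2.998 atoms per formula unit.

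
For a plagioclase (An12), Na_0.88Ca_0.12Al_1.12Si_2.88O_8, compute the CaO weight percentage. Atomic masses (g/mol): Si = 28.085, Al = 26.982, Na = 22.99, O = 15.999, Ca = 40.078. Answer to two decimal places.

M(Na_0.88Ca_0.12Al_1.12Si_2.88O_8) = 264.137 g/mol; M(CaO) = 56.077 g/mol.
Moles CaO per formula unit = 0.12 Ca ÷ 1 = 0.1200.
CaO fraction = (0.1200 × 56.077) / 264.137 = 6.729/264.137 = 0.0255.

2.55 wt%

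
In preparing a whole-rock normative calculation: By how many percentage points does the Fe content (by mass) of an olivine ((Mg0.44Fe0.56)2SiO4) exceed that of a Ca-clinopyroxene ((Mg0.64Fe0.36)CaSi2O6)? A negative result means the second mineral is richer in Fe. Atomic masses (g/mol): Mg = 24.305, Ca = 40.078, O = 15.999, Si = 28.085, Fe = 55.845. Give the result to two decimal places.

M((Mg0.44Fe0.56)2SiO4) = 176.016 g/mol, so wt% Fe = 62.546/176.016 × 100 = 35.53%.
M((Mg0.64Fe0.36)CaSi2O6) = 227.901 g/mol, so wt% Fe = 20.104/227.901 × 100 = 8.82%.
35.53 − 8.82 = 26.71 pp.

26.71 percentage points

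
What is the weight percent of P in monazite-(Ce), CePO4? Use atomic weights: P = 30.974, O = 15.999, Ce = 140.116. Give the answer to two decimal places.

Molar mass of CePO4: 1*140.116 + 1*30.974 + 4*15.999 = 235.086 g/mol.
Mass of P per formula unit: 1 × 30.974 = 30.974 g.
Weight fraction P = 30.974 / 235.086 = 0.1318.

13.18 weight percent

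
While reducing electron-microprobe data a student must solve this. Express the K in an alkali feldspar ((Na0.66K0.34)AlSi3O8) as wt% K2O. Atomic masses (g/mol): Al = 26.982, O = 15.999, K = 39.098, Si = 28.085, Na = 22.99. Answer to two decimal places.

5.98 wt%

Formula mass = 267.696 g/mol.
0.34 K → 0.1700 mol K2O per formula unit; M(K2O) = 94.195, so K2O mass = 16.013 g.
16.013/267.696 × 100 = 5.98 wt%.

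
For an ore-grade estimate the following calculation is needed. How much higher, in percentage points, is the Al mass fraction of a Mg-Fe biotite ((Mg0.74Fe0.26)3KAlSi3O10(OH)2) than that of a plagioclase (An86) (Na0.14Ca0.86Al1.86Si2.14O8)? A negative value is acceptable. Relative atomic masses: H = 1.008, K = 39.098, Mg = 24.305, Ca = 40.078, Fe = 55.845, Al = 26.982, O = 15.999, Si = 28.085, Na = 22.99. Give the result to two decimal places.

M((Mg0.74Fe0.26)3KAlSi3O10(OH)2) = 441.855 g/mol, so wt% Al = 26.982/441.855 × 100 = 6.11%.
M(Na0.14Ca0.86Al1.86Si2.14O8) = 275.966 g/mol, so wt% Al = 50.187/275.966 × 100 = 18.19%.
6.11 − 18.19 = -12.08 pp.

-12.08 percentage points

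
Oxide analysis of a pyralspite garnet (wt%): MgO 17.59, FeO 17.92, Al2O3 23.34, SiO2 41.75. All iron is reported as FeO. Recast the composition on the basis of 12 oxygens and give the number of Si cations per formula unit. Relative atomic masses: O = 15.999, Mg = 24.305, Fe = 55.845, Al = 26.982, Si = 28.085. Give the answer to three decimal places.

17.59 wt% MgO ÷ 40.304 g/mol = 0.43643 mol, giving 0.43643 Mg and 0.43643 O.
17.92 wt% FeO ÷ 71.844 g/mol = 0.24943 mol, giving 0.24943 Fe and 0.24943 O.
23.34 wt% Al2O3 ÷ 101.961 g/mol = 0.22891 mol, giving 0.45782 Al and 0.68673 O.
41.75 wt% SiO2 ÷ 60.083 g/mol = 0.69487 mol, giving 0.69487 Si and 1.38974 O.
Oxygen sums to 2.76233; scaling by 12/2.76233 = 4.34416 puts the formula on 12 O.
Si: 0.69487 × 4.34416 = 3.019 atoms per formula unit.

3.019 Si apfu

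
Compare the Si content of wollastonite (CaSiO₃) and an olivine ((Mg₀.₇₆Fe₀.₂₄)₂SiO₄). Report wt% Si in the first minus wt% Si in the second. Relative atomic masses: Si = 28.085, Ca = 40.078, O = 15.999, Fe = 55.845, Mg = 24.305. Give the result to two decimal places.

M(CaSiO₃) = 116.160 g/mol, so wt% Si = 28.085/116.160 × 100 = 24.18%.
M((Mg₀.₇₆Fe₀.₂₄)₂SiO₄) = 155.830 g/mol, so wt% Si = 28.085/155.830 × 100 = 18.02%.
24.18 − 18.02 = 6.16 pp.

6.16 percentage points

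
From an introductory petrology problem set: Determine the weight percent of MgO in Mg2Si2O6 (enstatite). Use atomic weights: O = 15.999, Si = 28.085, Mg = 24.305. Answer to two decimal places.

Molar mass of Mg2Si2O6 = 2×24.305 + 2×28.085 + 6×15.999 = 200.774 g/mol.
Each formula unit contains 2 Mg, equivalent to 2/1 = 2.0000 mol MgO.
M(MgO) = 1×24.305 + 1×15.999 = 40.304 g/mol.
Mass of MgO per formula unit = 2.0000 × 40.304 = 80.608 g.
MgO wt% = 80.608 / 200.774 × 100 = 40.15%.

40.15 wt%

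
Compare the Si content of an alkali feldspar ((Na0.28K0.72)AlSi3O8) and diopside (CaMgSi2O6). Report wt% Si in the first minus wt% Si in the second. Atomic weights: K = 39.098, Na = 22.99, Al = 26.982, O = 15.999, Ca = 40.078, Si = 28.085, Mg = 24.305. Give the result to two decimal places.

M((Na0.28K0.72)AlSi3O8) = 273.817 g/mol, so wt% Si = 84.255/273.817 × 100 = 30.77%.
M(CaMgSi2O6) = 216.547 g/mol, so wt% Si = 56.170/216.547 × 100 = 25.94%.
30.77 − 25.94 = 4.83 pp.

4.83 percentage points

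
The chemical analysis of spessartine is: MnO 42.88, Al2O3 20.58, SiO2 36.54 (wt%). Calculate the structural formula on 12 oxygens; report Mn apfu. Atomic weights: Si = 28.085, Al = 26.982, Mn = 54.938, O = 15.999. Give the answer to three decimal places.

2.990 Mn apfu

MnO: 42.88/70.937 = 0.60448 mol → 0.60448 mol Mn, 0.60448 mol O.
Al2O3: 20.58/101.961 = 0.20184 mol → 0.40368 mol Al, 0.60552 mol O.
SiO2: 36.54/60.083 = 0.60816 mol → 0.60816 mol Si, 1.21632 mol O.
Total oxygen = 2.42632 mol. Normalization factor = 12/2.42632 = 4.94576.
Mn per 12 O = 0.60448 × 4.94576 = 2.990.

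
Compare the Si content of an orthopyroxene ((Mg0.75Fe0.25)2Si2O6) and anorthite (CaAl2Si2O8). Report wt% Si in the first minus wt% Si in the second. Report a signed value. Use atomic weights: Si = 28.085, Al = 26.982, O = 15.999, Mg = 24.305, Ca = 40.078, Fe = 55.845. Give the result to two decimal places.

5.75 percentage points

M((Mg0.75Fe0.25)2Si2O6) = 216.544 g/mol, so wt% Si = 56.170/216.544 × 100 = 25.94%.
M(CaAl2Si2O8) = 278.204 g/mol, so wt% Si = 56.170/278.204 × 100 = 20.19%.
25.94 − 20.19 = 5.75 pp.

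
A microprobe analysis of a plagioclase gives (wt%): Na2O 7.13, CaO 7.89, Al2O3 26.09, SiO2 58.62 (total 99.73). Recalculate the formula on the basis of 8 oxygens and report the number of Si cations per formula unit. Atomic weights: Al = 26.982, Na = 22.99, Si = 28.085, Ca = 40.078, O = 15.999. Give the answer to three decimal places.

2.624 Si apfu

7.13 wt% Na2O ÷ 61.979 g/mol = 0.11504 mol, giving 0.23008 Na and 0.11504 O.
7.89 wt% CaO ÷ 56.077 g/mol = 0.14070 mol, giving 0.14070 Ca and 0.14070 O.
26.09 wt% Al2O3 ÷ 101.961 g/mol = 0.25588 mol, giving 0.51176 Al and 0.76764 O.
58.62 wt% SiO2 ÷ 60.083 g/mol = 0.97565 mol, giving 0.97565 Si and 1.95130 O.
Oxygen sums to 2.97468; scaling by 8/2.97468 = 2.68936 puts the formula on 8 O.
Si: 0.97565 × 2.68936 = 2.624 atoms per formula unit.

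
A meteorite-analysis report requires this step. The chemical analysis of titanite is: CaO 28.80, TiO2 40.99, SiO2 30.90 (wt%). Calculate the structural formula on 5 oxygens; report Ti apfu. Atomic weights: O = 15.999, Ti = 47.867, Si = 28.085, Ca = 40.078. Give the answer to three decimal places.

0.999 Ti apfu

CaO (M=56.077): mol = 0.51358; Ca = 0.51358, O = 0.51358.
TiO2 (M=79.865): mol = 0.51324; Ti = 0.51324, O = 1.02648.
SiO2 (M=60.083): mol = 0.51429; Si = 0.51429, O = 1.02858.
ΣO = 2.56864; factor = 5/ΣO = 1.94656.
Ti apfu = 0.51324 × 1.94656 = 0.999.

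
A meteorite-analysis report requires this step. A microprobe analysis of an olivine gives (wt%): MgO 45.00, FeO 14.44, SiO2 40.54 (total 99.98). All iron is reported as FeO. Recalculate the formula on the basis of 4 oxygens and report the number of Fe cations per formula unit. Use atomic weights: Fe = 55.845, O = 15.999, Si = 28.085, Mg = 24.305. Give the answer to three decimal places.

0.301 Fe apfu

MgO: 45.00/40.304 = 1.11651 mol → 1.11651 mol Mg, 1.11651 mol O.
FeO: 14.44/71.844 = 0.20099 mol → 0.20099 mol Fe, 0.20099 mol O.
SiO2: 40.54/60.083 = 0.67473 mol → 0.67473 mol Si, 1.34946 mol O.
Total oxygen = 2.66696 mol. Normalization factor = 4/2.66696 = 1.49984.
Fe per 4 O = 0.20099 × 1.49984 = 0.301.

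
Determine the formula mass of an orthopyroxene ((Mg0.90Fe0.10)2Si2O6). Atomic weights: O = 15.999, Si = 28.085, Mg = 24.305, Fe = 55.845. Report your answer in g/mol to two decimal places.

Mg: 1.80 × 24.305 = 43.7490
Fe: 0.20 × 55.845 = 11.1690
Si: 2 × 28.085 = 56.1700
O: 6 × 15.999 = 95.9940
Summing the contributions gives the formula mass.

207.08 g/mol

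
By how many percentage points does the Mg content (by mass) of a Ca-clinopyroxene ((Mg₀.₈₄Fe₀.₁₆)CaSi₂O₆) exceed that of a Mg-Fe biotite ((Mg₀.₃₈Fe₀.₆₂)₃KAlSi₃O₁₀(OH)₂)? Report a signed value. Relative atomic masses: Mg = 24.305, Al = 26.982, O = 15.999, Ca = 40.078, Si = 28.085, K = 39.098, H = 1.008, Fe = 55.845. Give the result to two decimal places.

M((Mg₀.₈₄Fe₀.₁₆)CaSi₂O₆) = 221.593 g/mol, so wt% Mg = 20.416/221.593 × 100 = 9.21%.
M((Mg₀.₃₈Fe₀.₆₂)₃KAlSi₃O₁₀(OH)₂) = 475.918 g/mol, so wt% Mg = 27.708/475.918 × 100 = 5.82%.
9.21 − 5.82 = 3.39 pp.

3.39 percentage points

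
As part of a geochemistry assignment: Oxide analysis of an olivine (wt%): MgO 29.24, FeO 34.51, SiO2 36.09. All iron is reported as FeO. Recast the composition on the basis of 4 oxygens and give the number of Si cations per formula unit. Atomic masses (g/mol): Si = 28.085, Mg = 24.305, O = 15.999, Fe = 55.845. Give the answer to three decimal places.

MgO (M=40.304): mol = 0.72549; Mg = 0.72549, O = 0.72549.
FeO (M=71.844): mol = 0.48035; Fe = 0.48035, O = 0.48035.
SiO2 (M=60.083): mol = 0.60067; Si = 0.60067, O = 1.20134.
ΣO = 2.40718; factor = 4/ΣO = 1.66170.
Si apfu = 0.60067 × 1.66170 = 0.998.

0.998 Si apfu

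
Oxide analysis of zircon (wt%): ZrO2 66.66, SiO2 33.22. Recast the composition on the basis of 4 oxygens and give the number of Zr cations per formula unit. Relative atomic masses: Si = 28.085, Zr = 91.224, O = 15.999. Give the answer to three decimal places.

ZrO2: 66.66/123.222 = 0.54097 mol → 0.54097 mol Zr, 1.08194 mol O.
SiO2: 33.22/60.083 = 0.55290 mol → 0.55290 mol Si, 1.10580 mol O.
Total oxygen = 2.18774 mol. Normalization factor = 4/2.18774 = 1.82837.
Zr per 4 O = 0.54097 × 1.82837 = 0.989.

0.989 Zr apfu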